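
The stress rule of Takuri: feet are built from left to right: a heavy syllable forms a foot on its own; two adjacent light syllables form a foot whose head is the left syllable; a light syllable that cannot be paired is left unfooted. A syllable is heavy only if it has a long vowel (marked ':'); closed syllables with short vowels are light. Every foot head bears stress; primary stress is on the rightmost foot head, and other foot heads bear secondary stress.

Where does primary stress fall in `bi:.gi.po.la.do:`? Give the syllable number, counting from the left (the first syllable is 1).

5

Weights: 1 bi: H, 2 gi L, 3 po L, 4 la L, 5 do: H.
Parse left to right (heavy = foot alone; LL = one foot; stranded L unfooted): (ˈbi:) (ˈgi.po) la (ˈdo:).
Foot heads: 1, 2, 5.
Primary stress on the rightmost head = syllable 5.
Primary stress: syllable 5 → bi:.gi.po.la.ˈdo:.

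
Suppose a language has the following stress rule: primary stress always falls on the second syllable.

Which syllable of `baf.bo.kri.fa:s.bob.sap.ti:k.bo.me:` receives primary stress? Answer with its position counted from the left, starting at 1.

2

The word has 9 syllables; the second syllable is syllable 2 (bo).
Primary stress: syllable 2 → baf.ˈbo.kri.fa:s.bob.sap.ti:k.bo.me:.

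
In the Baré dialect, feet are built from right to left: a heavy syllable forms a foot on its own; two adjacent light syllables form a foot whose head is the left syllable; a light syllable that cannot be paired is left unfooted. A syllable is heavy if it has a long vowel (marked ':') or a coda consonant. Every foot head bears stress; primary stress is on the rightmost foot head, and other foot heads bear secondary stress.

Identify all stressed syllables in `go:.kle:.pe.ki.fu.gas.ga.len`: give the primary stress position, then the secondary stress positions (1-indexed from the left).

primary 8, secondary 1, 2, 4, 6

Weights: 1 go: H, 2 kle: H, 3 pe L, 4 ki L, 5 fu L, 6 gas H, 7 ga L, 8 len H.
Parse right to left (heavy = foot alone; LL = one foot; stranded L unfooted): (ˈgo:) (ˈkle:) pe (ˈki.fu) (ˈgas) ga (ˈlen).
Foot heads: 1, 2, 4, 6, 8.
Primary stress on the rightmost head = syllable 8.
Secondary stress on 1, 2, 4, 6: ˌgo:.ˌkle:.pe.ˌki.fu.ˌgas.ga.ˈlen.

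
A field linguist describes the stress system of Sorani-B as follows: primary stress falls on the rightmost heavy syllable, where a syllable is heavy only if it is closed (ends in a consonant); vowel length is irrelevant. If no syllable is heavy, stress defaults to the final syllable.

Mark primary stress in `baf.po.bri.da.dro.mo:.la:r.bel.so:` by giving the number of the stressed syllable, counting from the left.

Weights: 1 baf H, 2 po L, 3 bri L, 4 da L, 5 dro L, 6 mo: L, 7 la:r H, 8 bel H, 9 so: L.
Heavy syllables in the domain: 1, 7, 8. The rightmost is syllable 8 (bel).
Primary stress: syllable 8 → baf.po.bri.da.dro.mo:.la:r.ˈbel.so:.

8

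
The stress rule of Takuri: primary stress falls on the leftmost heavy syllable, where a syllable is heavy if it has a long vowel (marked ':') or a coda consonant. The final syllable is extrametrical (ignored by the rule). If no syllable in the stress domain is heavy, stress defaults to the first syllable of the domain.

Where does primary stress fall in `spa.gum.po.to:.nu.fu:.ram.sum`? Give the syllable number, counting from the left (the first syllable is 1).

The final syllable (8, sum) is extrametrical; the stress domain is syllables 1–7.
Weights: 1 spa L, 2 gum H, 3 po L, 4 to: H, 5 nu L, 6 fu: H, 7 ram H.
Heavy syllables in the domain: 2, 4, 6, 7. The leftmost is syllable 2 (gum).
Primary stress: syllable 2 → spa.ˈgum.po.to:.nu.fu:.ram.sum.

2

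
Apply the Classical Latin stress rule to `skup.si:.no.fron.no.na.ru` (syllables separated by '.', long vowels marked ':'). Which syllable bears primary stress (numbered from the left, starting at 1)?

5

Classical Latin: stress the penult if heavy (long vowel or closed), else the antepenult.
Weights: 5 no L, 6 na L, 7 ru L.
The penult (syllable 6, na) is light, so stress falls on the antepenult (syllable 5, no).
Stress on syllable 5: skup.si:.no.fron.ˈno.na.ru.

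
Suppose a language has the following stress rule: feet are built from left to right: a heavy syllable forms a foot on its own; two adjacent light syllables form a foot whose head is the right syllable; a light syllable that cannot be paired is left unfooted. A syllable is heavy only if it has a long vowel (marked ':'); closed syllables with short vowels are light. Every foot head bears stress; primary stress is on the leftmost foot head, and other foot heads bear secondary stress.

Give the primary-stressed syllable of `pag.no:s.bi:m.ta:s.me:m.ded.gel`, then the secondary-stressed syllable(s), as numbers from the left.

Weights: 1 pag L, 2 no:s H, 3 bi:m H, 4 ta:s H, 5 me:m H, 6 ded L, 7 gel L.
Parse left to right (heavy = foot alone; LL = one foot; stranded L unfooted): pag (ˈno:s) (ˈbi:m) (ˈta:s) (ˈme:m) (ded.ˈgel).
Foot heads: 2, 3, 4, 5, 7.
Primary stress on the leftmost head = syllable 2.
Secondary stress on 3, 4, 5, 7: pag.ˈno:s.ˌbi:m.ˌta:s.ˌme:m.ded.ˌgel.

primary 2, secondary 3, 4, 5, 7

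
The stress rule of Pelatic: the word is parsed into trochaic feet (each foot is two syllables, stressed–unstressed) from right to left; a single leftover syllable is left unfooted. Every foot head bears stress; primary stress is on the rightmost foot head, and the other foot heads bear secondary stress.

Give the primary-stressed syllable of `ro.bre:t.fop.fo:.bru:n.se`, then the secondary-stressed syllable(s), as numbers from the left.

primary 5, secondary 1, 3

Parse right to left into trochaic (ˈσσ) feet: (ˈro.bre:t) (ˈfop.fo:) (ˈbru:n.se).
Foot heads (stressed positions): 1, 3, 5.
End Rule Rightmost: primary stress on the rightmost head = syllable 5.
Secondary stress on 1, 3: ˌro.bre:t.ˌfop.fo:.ˈbru:n.se.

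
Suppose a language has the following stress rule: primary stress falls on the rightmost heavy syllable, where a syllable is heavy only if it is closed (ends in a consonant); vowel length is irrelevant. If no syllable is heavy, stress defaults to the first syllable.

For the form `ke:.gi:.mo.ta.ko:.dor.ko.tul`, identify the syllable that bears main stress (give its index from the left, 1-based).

Weights: 1 ke: L, 2 gi: L, 3 mo L, 4 ta L, 5 ko: L, 6 dor H, 7 ko L, 8 tul H.
Heavy syllables in the domain: 6, 8. The rightmost is syllable 8 (tul).
Primary stress: syllable 8 → ke:.gi:.mo.ta.ko:.dor.ko.ˈtul.

8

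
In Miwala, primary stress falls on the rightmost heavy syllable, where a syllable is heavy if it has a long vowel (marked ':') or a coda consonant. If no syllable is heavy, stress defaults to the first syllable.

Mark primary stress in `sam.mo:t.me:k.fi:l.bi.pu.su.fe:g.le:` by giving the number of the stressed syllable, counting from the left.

Weights: 1 sam H, 2 mo:t H, 3 me:k H, 4 fi:l H, 5 bi L, 6 pu L, 7 su L, 8 fe:g H, 9 le: H.
Heavy syllables in the domain: 1, 2, 3, 4, 8, 9. The rightmost is syllable 9 (le:).
Primary stress: syllable 9 → sam.mo:t.me:k.fi:l.bi.pu.su.fe:g.ˈle:.

9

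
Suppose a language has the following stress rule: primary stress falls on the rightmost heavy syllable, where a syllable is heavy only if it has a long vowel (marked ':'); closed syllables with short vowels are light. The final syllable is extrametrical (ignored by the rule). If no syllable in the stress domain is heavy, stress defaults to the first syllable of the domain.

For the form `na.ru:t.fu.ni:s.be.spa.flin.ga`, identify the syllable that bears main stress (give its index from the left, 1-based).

4

The final syllable (8, ga) is extrametrical; the stress domain is syllables 1–7.
Weights: 1 na L, 2 ru:t H, 3 fu L, 4 ni:s H, 5 be L, 6 spa L, 7 flin L.
Heavy syllables in the domain: 2, 4. The rightmost is syllable 4 (ni:s).
Primary stress: syllable 4 → na.ru:t.fu.ˈni:s.be.spa.flin.ga.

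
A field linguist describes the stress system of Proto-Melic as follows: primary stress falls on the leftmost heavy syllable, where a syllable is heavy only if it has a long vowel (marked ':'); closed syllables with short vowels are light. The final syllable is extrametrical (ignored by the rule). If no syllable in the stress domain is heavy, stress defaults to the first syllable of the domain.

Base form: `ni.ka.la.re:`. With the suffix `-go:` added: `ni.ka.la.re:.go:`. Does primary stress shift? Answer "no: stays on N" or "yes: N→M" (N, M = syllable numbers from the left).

yes: 1→4

Base `ni.ka.la.re:` (4 syllables):
  The final syllable (4, re:) is extrametrical; the stress domain is syllables 1–3.
  Weights: 1 ni L, 2 ka L, 3 la L.
  No heavy syllable in the domain; default to the first syllable of the domain = syllable 1.
  → primary stress on syllable 1.
Suffixed `ni.ka.la.re:.go:` (5 syllables):
  The final syllable (5, go:) is extrametrical; the stress domain is syllables 1–4.
  Weights: 1 ni L, 2 ka L, 3 la L, 4 re: H.
  Heavy syllables in the domain: 4. The leftmost is syllable 4 (re:).
  → primary stress on syllable 4.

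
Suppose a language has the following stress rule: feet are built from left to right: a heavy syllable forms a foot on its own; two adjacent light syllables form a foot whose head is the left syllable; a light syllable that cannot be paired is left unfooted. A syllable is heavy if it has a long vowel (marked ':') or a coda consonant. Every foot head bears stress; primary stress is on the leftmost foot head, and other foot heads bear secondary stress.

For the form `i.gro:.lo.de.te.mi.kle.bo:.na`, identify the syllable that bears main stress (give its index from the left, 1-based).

2

Weights: 1 i L, 2 gro: H, 3 lo L, 4 de L, 5 te L, 6 mi L, 7 kle L, 8 bo: H, 9 na L.
Parse left to right (heavy = foot alone; LL = one foot; stranded L unfooted): i (ˈgro:) (ˈlo.de) (ˈte.mi) kle (ˈbo:) na.
Foot heads: 2, 3, 5, 8.
Primary stress on the leftmost head = syllable 2.
Primary stress: syllable 2 → i.ˈgro:.lo.de.te.mi.kle.bo:.na.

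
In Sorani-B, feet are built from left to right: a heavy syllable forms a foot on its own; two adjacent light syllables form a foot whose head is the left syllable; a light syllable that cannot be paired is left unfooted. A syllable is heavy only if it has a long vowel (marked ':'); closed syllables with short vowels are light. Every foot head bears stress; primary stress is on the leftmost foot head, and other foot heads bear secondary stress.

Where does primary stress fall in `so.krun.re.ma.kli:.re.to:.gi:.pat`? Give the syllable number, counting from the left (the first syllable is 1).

Weights: 1 so L, 2 krun L, 3 re L, 4 ma L, 5 kli: H, 6 re L, 7 to: H, 8 gi: H, 9 pat L.
Parse left to right (heavy = foot alone; LL = one foot; stranded L unfooted): (ˈso.krun) (ˈre.ma) (ˈkli:) re (ˈto:) (ˈgi:) pat.
Foot heads: 1, 3, 5, 7, 8.
Primary stress on the leftmost head = syllable 1.
Primary stress: syllable 1 → ˈso.krun.re.ma.kli:.re.to:.gi:.pat.

1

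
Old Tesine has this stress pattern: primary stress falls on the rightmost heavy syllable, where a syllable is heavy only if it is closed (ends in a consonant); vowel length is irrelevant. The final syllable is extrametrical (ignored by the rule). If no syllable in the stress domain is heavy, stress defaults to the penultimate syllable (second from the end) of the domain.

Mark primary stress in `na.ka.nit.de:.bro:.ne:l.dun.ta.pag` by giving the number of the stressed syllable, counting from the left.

The final syllable (9, pag) is extrametrical; the stress domain is syllables 1–8.
Weights: 1 na L, 2 ka L, 3 nit H, 4 de: L, 5 bro: L, 6 ne:l H, 7 dun H, 8 ta L.
Heavy syllables in the domain: 3, 6, 7. The rightmost is syllable 7 (dun).
Primary stress: syllable 7 → na.ka.nit.de:.bro:.ne:l.ˈdun.ta.pag.

7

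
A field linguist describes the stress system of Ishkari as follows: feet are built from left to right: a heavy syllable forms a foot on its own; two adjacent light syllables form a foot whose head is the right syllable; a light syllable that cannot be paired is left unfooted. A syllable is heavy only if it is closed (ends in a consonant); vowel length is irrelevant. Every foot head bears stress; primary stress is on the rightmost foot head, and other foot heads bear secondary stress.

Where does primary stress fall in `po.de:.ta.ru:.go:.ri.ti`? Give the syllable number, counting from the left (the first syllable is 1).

6

Weights: 1 po L, 2 de: L, 3 ta L, 4 ru: L, 5 go: L, 6 ri L, 7 ti L.
Parse left to right (heavy = foot alone; LL = one foot; stranded L unfooted): (po.ˈde:) (ta.ˈru:) (go:.ˈri) ti.
Foot heads: 2, 4, 6.
Primary stress on the rightmost head = syllable 6.
Primary stress: syllable 6 → po.de:.ta.ru:.go:.ˈri.ti.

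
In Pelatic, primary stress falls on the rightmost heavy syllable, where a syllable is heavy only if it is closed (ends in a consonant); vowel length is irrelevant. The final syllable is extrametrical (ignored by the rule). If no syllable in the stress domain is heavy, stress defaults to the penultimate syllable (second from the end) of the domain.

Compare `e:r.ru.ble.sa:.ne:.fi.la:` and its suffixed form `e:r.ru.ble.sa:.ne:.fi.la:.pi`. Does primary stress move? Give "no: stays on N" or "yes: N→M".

Base `e:r.ru.ble.sa:.ne:.fi.la:` (7 syllables):
  The final syllable (7, la:) is extrametrical; the stress domain is syllables 1–6.
  Weights: 1 e:r H, 2 ru L, 3 ble L, 4 sa: L, 5 ne: L, 6 fi L.
  Heavy syllables in the domain: 1. The rightmost is syllable 1 (e:r).
  → primary stress on syllable 1.
Suffixed `e:r.ru.ble.sa:.ne:.fi.la:.pi` (8 syllables):
  The final syllable (8, pi) is extrametrical; the stress domain is syllables 1–7.
  Weights: 1 e:r H, 2 ru L, 3 ble L, 4 sa: L, 5 ne: L, 6 fi L, 7 la: L.
  Heavy syllables in the domain: 1. The rightmost is syllable 1 (e:r).
  → primary stress on syllable 1.

no: stays on 1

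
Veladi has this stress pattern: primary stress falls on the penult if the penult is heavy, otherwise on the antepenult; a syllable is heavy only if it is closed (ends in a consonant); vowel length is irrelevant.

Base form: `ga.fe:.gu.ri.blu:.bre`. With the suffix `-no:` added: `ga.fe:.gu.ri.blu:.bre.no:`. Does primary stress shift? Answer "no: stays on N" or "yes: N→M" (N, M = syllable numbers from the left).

Base `ga.fe:.gu.ri.blu:.bre` (6 syllables):
  Weights: 4 ri L, 5 blu: L, 6 bre L.
  The penult (syllable 5, blu:) is light, so stress falls on the antepenult (syllable 4, ri).
  → primary stress on syllable 4.
Suffixed `ga.fe:.gu.ri.blu:.bre.no:` (7 syllables):
  Weights: 5 blu: L, 6 bre L, 7 no: L.
  The penult (syllable 6, bre) is light, so stress falls on the antepenult (syllable 5, blu:).
  → primary stress on syllable 5.

yes: 4→5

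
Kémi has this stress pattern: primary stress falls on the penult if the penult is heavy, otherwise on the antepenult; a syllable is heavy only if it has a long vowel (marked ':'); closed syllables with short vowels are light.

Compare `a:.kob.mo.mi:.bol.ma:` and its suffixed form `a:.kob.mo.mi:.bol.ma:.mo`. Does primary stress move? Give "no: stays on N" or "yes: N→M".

Base `a:.kob.mo.mi:.bol.ma:` (6 syllables):
  Weights: 4 mi: H, 5 bol L, 6 ma: H.
  The penult (syllable 5, bol) is light, so stress falls on the antepenult (syllable 4, mi:).
  → primary stress on syllable 4.
Suffixed `a:.kob.mo.mi:.bol.ma:.mo` (7 syllables):
  Weights: 5 bol L, 6 ma: H, 7 mo L.
  The penult (syllable 6, ma:) is heavy, so it takes stress.
  → primary stress on syllable 6.

yes: 4→6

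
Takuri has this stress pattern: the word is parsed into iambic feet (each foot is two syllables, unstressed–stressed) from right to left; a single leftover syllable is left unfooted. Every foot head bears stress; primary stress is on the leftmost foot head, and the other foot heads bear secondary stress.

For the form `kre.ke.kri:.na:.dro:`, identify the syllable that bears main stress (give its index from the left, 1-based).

3

Parse right to left into iambic (σˈσ) feet: kre (ke.ˈkri:) (na:.ˈdro:). Syllable 1 is left unfooted.
Foot heads (stressed positions): 3, 5.
End Rule Leftmost: primary stress on the leftmost head = syllable 3.
Primary stress: syllable 3 → kre.ke.ˈkri:.na:.dro:.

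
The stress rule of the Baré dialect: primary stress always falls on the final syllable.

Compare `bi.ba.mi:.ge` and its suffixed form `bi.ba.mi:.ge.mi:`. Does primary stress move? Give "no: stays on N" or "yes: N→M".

Base `bi.ba.mi:.ge` (4 syllables):
  The word has 4 syllables; the final syllable is syllable 4 (ge).
  → primary stress on syllable 4.
Suffixed `bi.ba.mi:.ge.mi:` (5 syllables):
  The word has 5 syllables; the final syllable is syllable 5 (mi:).
  → primary stress on syllable 5.

yes: 4→5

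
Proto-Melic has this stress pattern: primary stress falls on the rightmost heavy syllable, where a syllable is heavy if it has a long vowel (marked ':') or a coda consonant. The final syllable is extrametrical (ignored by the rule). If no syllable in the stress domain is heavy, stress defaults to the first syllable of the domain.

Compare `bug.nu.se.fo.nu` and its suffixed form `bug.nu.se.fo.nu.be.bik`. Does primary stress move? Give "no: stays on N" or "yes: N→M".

Base `bug.nu.se.fo.nu` (5 syllables):
  The final syllable (5, nu) is extrametrical; the stress domain is syllables 1–4.
  Weights: 1 bug H, 2 nu L, 3 se L, 4 fo L.
  Heavy syllables in the domain: 1. The rightmost is syllable 1 (bug).
  → primary stress on syllable 1.
Suffixed `bug.nu.se.fo.nu.be.bik` (7 syllables):
  The final syllable (7, bik) is extrametrical; the stress domain is syllables 1–6.
  Weights: 1 bug H, 2 nu L, 3 se L, 4 fo L, 5 nu L, 6 be L.
  Heavy syllables in the domain: 1. The rightmost is syllable 1 (bug).
  → primary stress on syllable 1.

no: stays on 1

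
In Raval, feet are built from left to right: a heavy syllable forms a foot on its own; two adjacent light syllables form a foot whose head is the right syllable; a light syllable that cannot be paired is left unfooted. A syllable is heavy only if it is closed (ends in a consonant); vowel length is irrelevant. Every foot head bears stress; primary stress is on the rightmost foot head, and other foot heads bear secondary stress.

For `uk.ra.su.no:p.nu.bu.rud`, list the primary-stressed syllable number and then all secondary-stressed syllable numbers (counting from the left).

primary 7, secondary 1, 3, 4, 6

Weights: 1 uk H, 2 ra L, 3 su L, 4 no:p H, 5 nu L, 6 bu L, 7 rud H.
Parse left to right (heavy = foot alone; LL = one foot; stranded L unfooted): (ˈuk) (ra.ˈsu) (ˈno:p) (nu.ˈbu) (ˈrud).
Foot heads: 1, 3, 4, 6, 7.
Primary stress on the rightmost head = syllable 7.
Secondary stress on 1, 3, 4, 6: ˌuk.ra.ˌsu.ˌno:p.nu.ˌbu.ˈrud.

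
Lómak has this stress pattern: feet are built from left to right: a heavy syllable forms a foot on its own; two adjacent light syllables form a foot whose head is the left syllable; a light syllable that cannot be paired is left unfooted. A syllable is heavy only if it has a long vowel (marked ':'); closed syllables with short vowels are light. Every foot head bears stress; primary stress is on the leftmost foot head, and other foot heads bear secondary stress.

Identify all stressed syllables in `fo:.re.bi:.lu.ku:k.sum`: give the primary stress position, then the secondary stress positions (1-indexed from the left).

Weights: 1 fo: H, 2 re L, 3 bi: H, 4 lu L, 5 ku:k H, 6 sum L.
Parse left to right (heavy = foot alone; LL = one foot; stranded L unfooted): (ˈfo:) re (ˈbi:) lu (ˈku:k) sum.
Foot heads: 1, 3, 5.
Primary stress on the leftmost head = syllable 1.
Secondary stress on 3, 5: ˈfo:.re.ˌbi:.lu.ˌku:k.sum.

primary 1, secondary 3, 5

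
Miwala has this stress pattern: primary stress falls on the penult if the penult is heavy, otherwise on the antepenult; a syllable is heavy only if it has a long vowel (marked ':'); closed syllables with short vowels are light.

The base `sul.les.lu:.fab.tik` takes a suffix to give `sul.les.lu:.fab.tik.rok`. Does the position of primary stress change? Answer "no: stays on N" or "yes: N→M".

yes: 3→4

Base `sul.les.lu:.fab.tik` (5 syllables):
  Weights: 3 lu: H, 4 fab L, 5 tik L.
  The penult (syllable 4, fab) is light, so stress falls on the antepenult (syllable 3, lu:).
  → primary stress on syllable 3.
Suffixed `sul.les.lu:.fab.tik.rok` (6 syllables):
  Weights: 4 fab L, 5 tik L, 6 rok L.
  The penult (syllable 5, tik) is light, so stress falls on the antepenult (syllable 4, fab).
  → primary stress on syllable 4.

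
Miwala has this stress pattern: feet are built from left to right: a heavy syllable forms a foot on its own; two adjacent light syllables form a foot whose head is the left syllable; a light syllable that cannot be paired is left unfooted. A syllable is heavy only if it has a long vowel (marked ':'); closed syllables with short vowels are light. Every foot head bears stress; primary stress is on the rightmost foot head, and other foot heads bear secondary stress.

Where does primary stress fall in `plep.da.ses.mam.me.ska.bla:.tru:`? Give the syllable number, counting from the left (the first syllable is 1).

Weights: 1 plep L, 2 da L, 3 ses L, 4 mam L, 5 me L, 6 ska L, 7 bla: H, 8 tru: H.
Parse left to right (heavy = foot alone; LL = one foot; stranded L unfooted): (ˈplep.da) (ˈses.mam) (ˈme.ska) (ˈbla:) (ˈtru:).
Foot heads: 1, 3, 5, 7, 8.
Primary stress on the rightmost head = syllable 8.
Primary stress: syllable 8 → plep.da.ses.mam.me.ska.bla:.ˈtru:.

8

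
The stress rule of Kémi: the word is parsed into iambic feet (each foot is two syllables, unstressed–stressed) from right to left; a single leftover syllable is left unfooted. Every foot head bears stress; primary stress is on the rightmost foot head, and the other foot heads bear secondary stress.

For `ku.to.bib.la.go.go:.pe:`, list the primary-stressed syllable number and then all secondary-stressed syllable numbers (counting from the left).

primary 7, secondary 3, 5

Parse right to left into iambic (σˈσ) feet: ku (to.ˈbib) (la.ˈgo) (go:.ˈpe:). Syllable 1 is left unfooted.
Foot heads (stressed positions): 3, 5, 7.
End Rule Rightmost: primary stress on the rightmost head = syllable 7.
Secondary stress on 3, 5: ku.to.ˌbib.la.ˌgo.go:.ˈpe:.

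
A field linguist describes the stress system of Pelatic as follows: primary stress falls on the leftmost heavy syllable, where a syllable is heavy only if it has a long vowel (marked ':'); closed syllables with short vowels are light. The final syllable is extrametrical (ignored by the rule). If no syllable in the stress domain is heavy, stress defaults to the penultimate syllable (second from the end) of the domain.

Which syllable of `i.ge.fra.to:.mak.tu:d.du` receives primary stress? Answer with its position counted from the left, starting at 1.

The final syllable (7, du) is extrametrical; the stress domain is syllables 1–6.
Weights: 1 i L, 2 ge L, 3 fra L, 4 to: H, 5 mak L, 6 tu:d H.
Heavy syllables in the domain: 4, 6. The leftmost is syllable 4 (to:).
Primary stress: syllable 4 → i.ge.fra.ˈto:.mak.tu:d.du.

4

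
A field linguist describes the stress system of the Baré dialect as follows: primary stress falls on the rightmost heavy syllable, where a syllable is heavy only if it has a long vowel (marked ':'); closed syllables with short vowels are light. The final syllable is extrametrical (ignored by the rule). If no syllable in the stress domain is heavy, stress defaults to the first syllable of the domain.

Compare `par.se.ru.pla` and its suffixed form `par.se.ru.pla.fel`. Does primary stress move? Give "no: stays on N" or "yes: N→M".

Base `par.se.ru.pla` (4 syllables):
  The final syllable (4, pla) is extrametrical; the stress domain is syllables 1–3.
  Weights: 1 par L, 2 se L, 3 ru L.
  No heavy syllable in the domain; default to the first syllable of the domain = syllable 1.
  → primary stress on syllable 1.
Suffixed `par.se.ru.pla.fel` (5 syllables):
  The final syllable (5, fel) is extrametrical; the stress domain is syllables 1–4.
  Weights: 1 par L, 2 se L, 3 ru L, 4 pla L.
  No heavy syllable in the domain; default to the first syllable of the domain = syllable 1.
  → primary stress on syllable 1.

no: stays on 1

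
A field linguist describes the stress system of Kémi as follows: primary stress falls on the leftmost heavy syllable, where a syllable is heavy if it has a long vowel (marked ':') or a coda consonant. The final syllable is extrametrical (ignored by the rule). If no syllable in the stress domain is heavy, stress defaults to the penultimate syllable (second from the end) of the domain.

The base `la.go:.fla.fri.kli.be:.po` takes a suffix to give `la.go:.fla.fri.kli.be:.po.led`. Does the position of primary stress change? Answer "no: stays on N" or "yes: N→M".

Base `la.go:.fla.fri.kli.be:.po` (7 syllables):
  The final syllable (7, po) is extrametrical; the stress domain is syllables 1–6.
  Weights: 1 la L, 2 go: H, 3 fla L, 4 fri L, 5 kli L, 6 be: H.
  Heavy syllables in the domain: 2, 6. The leftmost is syllable 2 (go:).
  → primary stress on syllable 2.
Suffixed `la.go:.fla.fri.kli.be:.po.led` (8 syllables):
  The final syllable (8, led) is extrametrical; the stress domain is syllables 1–7.
  Weights: 1 la L, 2 go: H, 3 fla L, 4 fri L, 5 kli L, 6 be: H, 7 po L.
  Heavy syllables in the domain: 2, 6. The leftmost is syllable 2 (go:).
  → primary stress on syllable 2.

no: stays on 2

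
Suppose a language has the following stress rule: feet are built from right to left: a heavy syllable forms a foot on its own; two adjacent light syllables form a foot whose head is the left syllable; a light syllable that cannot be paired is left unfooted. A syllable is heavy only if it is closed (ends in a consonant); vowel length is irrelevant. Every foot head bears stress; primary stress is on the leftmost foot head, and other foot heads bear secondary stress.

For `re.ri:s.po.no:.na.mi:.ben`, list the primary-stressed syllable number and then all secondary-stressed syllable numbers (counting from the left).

primary 2, secondary 3, 5, 7

Weights: 1 re L, 2 ri:s H, 3 po L, 4 no: L, 5 na L, 6 mi: L, 7 ben H.
Parse right to left (heavy = foot alone; LL = one foot; stranded L unfooted): re (ˈri:s) (ˈpo.no:) (ˈna.mi:) (ˈben).
Foot heads: 2, 3, 5, 7.
Primary stress on the leftmost head = syllable 2.
Secondary stress on 3, 5, 7: re.ˈri:s.ˌpo.no:.ˌna.mi:.ˌben.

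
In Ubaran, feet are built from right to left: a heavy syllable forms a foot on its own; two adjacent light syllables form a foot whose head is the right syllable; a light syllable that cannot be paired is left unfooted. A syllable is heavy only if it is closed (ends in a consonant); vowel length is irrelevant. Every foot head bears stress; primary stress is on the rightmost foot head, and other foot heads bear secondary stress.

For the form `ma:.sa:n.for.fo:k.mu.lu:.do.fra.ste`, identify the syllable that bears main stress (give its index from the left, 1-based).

Weights: 1 ma: L, 2 sa:n H, 3 for H, 4 fo:k H, 5 mu L, 6 lu: L, 7 do L, 8 fra L, 9 ste L.
Parse right to left (heavy = foot alone; LL = one foot; stranded L unfooted): ma: (ˈsa:n) (ˈfor) (ˈfo:k) mu (lu:.ˈdo) (fra.ˈste).
Foot heads: 2, 3, 4, 7, 9.
Primary stress on the rightmost head = syllable 9.
Primary stress: syllable 9 → ma:.sa:n.for.fo:k.mu.lu:.do.fra.ˈste.

9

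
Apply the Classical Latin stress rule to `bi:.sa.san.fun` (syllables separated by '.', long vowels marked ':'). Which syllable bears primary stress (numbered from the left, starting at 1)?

Classical Latin: stress the penult if heavy (long vowel or closed), else the antepenult.
Weights: 2 sa L, 3 san H, 4 fun H.
The penult (syllable 3, san) is heavy, so it takes stress.
Stress on syllable 3: bi:.sa.ˈsan.fun.

3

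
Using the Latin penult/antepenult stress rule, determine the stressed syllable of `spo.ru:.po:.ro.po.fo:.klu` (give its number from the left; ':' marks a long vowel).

Classical Latin: stress the penult if heavy (long vowel or closed), else the antepenult.
Weights: 5 po L, 6 fo: H, 7 klu L.
The penult (syllable 6, fo:) is heavy, so it takes stress.
Stress on syllable 6: spo.ru:.po:.ro.po.ˈfo:.klu.

6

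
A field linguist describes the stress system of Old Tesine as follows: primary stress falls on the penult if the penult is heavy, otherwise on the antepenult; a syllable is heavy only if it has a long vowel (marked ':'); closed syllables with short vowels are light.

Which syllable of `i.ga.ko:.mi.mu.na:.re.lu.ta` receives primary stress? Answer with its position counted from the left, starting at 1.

7

Weights: 7 re L, 8 lu L, 9 ta L.
The penult (syllable 8, lu) is light, so stress falls on the antepenult (syllable 7, re).
Primary stress: syllable 7 → i.ga.ko:.mi.mu.na:.ˈre.lu.ta.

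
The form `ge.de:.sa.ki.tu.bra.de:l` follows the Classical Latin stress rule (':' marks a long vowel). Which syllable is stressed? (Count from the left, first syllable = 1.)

Classical Latin: stress the penult if heavy (long vowel or closed), else the antepenult.
Weights: 5 tu L, 6 bra L, 7 de:l H.
The penult (syllable 6, bra) is light, so stress falls on the antepenult (syllable 5, tu).
Stress on syllable 5: ge.de:.sa.ki.ˈtu.bra.de:l.

5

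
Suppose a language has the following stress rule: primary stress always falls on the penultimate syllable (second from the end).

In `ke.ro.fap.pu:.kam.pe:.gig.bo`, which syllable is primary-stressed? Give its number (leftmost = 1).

7

The word has 8 syllables; the penultimate syllable (second from the end) is syllable 7 (gig).
Primary stress: syllable 7 → ke.ro.fap.pu:.kam.pe:.ˈgig.bo.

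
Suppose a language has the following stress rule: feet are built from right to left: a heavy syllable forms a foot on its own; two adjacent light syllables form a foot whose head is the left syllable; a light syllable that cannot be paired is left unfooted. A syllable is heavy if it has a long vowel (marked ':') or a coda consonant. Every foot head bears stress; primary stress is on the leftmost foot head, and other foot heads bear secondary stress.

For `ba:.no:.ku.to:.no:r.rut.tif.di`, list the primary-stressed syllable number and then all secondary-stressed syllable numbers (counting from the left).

primary 1, secondary 2, 4, 5, 6, 7

Weights: 1 ba: H, 2 no: H, 3 ku L, 4 to: H, 5 no:r H, 6 rut H, 7 tif H, 8 di L.
Parse right to left (heavy = foot alone; LL = one foot; stranded L unfooted): (ˈba:) (ˈno:) ku (ˈto:) (ˈno:r) (ˈrut) (ˈtif) di.
Foot heads: 1, 2, 4, 5, 6, 7.
Primary stress on the leftmost head = syllable 1.
Secondary stress on 2, 4, 5, 6, 7: ˈba:.ˌno:.ku.ˌto:.ˌno:r.ˌrut.ˌtif.di.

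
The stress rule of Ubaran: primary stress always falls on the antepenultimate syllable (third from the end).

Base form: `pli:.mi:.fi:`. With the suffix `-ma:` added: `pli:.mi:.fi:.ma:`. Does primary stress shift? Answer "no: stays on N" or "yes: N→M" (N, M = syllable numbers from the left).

Base `pli:.mi:.fi:` (3 syllables):
  The word has 3 syllables; the antepenultimate syllable (third from the end) is syllable 1 (pli:).
  → primary stress on syllable 1.
Suffixed `pli:.mi:.fi:.ma:` (4 syllables):
  The word has 4 syllables; the antepenultimate syllable (third from the end) is syllable 2 (mi:).
  → primary stress on syllable 2.

yes: 1→2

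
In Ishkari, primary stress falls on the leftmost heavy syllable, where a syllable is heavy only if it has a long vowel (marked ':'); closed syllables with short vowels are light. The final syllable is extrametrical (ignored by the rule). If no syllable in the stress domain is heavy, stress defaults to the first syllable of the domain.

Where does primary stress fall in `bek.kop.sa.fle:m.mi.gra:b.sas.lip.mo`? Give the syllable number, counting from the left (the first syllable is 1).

The final syllable (9, mo) is extrametrical; the stress domain is syllables 1–8.
Weights: 1 bek L, 2 kop L, 3 sa L, 4 fle:m H, 5 mi L, 6 gra:b H, 7 sas L, 8 lip L.
Heavy syllables in the domain: 4, 6. The leftmost is syllable 4 (fle:m).
Primary stress: syllable 4 → bek.kop.sa.ˈfle:m.mi.gra:b.sas.lip.mo.

4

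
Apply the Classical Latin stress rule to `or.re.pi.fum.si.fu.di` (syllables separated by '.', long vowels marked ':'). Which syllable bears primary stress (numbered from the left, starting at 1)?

Classical Latin: stress the penult if heavy (long vowel or closed), else the antepenult.
Weights: 5 si L, 6 fu L, 7 di L.
The penult (syllable 6, fu) is light, so stress falls on the antepenult (syllable 5, si).
Stress on syllable 5: or.re.pi.fum.ˈsi.fu.di.

5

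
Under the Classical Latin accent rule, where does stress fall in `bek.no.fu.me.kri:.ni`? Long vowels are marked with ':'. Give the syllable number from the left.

Classical Latin: stress the penult if heavy (long vowel or closed), else the antepenult.
Weights: 4 me L, 5 kri: H, 6 ni L.
The penult (syllable 5, kri:) is heavy, so it takes stress.
Stress on syllable 5: bek.no.fu.me.ˈkri:.ni.

5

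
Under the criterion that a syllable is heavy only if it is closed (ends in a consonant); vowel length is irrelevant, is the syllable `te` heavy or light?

`te`: short vowel, open (no coda). Open (no coda) → light.

light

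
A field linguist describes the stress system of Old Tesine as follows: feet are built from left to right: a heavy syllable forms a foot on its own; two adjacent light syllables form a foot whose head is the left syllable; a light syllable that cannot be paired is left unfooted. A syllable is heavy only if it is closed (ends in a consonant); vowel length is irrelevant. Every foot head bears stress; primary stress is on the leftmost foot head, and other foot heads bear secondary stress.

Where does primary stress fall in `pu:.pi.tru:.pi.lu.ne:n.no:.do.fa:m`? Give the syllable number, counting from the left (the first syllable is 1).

1

Weights: 1 pu: L, 2 pi L, 3 tru: L, 4 pi L, 5 lu L, 6 ne:n H, 7 no: L, 8 do L, 9 fa:m H.
Parse left to right (heavy = foot alone; LL = one foot; stranded L unfooted): (ˈpu:.pi) (ˈtru:.pi) lu (ˈne:n) (ˈno:.do) (ˈfa:m).
Foot heads: 1, 3, 6, 7, 9.
Primary stress on the leftmost head = syllable 1.
Primary stress: syllable 1 → ˈpu:.pi.tru:.pi.lu.ne:n.no:.do.fa:m.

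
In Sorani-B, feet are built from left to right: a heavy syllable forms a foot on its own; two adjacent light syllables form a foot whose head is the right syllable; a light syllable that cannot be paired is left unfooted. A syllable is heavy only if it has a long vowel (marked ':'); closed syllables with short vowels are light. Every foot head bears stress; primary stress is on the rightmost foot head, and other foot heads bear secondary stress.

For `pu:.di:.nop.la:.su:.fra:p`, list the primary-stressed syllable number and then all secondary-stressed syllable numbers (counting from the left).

primary 6, secondary 1, 2, 4, 5

Weights: 1 pu: H, 2 di: H, 3 nop L, 4 la: H, 5 su: H, 6 fra:p H.
Parse left to right (heavy = foot alone; LL = one foot; stranded L unfooted): (ˈpu:) (ˈdi:) nop (ˈla:) (ˈsu:) (ˈfra:p).
Foot heads: 1, 2, 4, 5, 6.
Primary stress on the rightmost head = syllable 6.
Secondary stress on 1, 2, 4, 5: ˌpu:.ˌdi:.nop.ˌla:.ˌsu:.ˈfra:p.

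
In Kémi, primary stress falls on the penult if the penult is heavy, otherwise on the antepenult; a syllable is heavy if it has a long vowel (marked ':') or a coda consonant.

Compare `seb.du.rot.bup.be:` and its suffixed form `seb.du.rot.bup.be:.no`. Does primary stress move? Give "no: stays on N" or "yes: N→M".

yes: 4→5

Base `seb.du.rot.bup.be:` (5 syllables):
  Weights: 3 rot H, 4 bup H, 5 be: H.
  The penult (syllable 4, bup) is heavy, so it takes stress.
  → primary stress on syllable 4.
Suffixed `seb.du.rot.bup.be:.no` (6 syllables):
  Weights: 4 bup H, 5 be: H, 6 no L.
  The penult (syllable 5, be:) is heavy, so it takes stress.
  → primary stress on syllable 5.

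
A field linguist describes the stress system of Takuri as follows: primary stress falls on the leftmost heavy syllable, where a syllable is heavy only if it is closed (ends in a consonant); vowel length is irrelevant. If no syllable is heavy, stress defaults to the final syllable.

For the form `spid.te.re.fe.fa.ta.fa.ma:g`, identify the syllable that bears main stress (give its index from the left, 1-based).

Weights: 1 spid H, 2 te L, 3 re L, 4 fe L, 5 fa L, 6 ta L, 7 fa L, 8 ma:g H.
Heavy syllables in the domain: 1, 8. The leftmost is syllable 1 (spid).
Primary stress: syllable 1 → ˈspid.te.re.fe.fa.ta.fa.ma:g.

1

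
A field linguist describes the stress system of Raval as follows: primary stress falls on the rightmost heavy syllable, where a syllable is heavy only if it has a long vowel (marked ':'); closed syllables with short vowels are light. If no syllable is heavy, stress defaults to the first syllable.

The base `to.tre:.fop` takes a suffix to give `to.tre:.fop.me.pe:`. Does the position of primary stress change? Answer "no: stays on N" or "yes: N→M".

Base `to.tre:.fop` (3 syllables):
  Weights: 1 to L, 2 tre: H, 3 fop L.
  Heavy syllables in the domain: 2. The rightmost is syllable 2 (tre:).
  → primary stress on syllable 2.
Suffixed `to.tre:.fop.me.pe:` (5 syllables):
  Weights: 1 to L, 2 tre: H, 3 fop L, 4 me L, 5 pe: H.
  Heavy syllables in the domain: 2, 5. The rightmost is syllable 5 (pe:).
  → primary stress on syllable 5.

yes: 2→5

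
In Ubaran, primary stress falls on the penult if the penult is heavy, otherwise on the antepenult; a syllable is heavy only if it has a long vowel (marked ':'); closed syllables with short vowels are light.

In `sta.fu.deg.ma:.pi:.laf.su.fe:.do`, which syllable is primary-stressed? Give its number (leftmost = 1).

Weights: 7 su L, 8 fe: H, 9 do L.
The penult (syllable 8, fe:) is heavy, so it takes stress.
Primary stress: syllable 8 → sta.fu.deg.ma:.pi:.laf.su.ˈfe:.do.

8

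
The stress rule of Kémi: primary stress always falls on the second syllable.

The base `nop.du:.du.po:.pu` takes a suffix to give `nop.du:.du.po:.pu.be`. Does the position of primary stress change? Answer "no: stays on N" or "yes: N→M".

Base `nop.du:.du.po:.pu` (5 syllables):
  The word has 5 syllables; the second syllable is syllable 2 (du:).
  → primary stress on syllable 2.
Suffixed `nop.du:.du.po:.pu.be` (6 syllables):
  The word has 6 syllables; the second syllable is syllable 2 (du:).
  → primary stress on syllable 2.

no: stays on 2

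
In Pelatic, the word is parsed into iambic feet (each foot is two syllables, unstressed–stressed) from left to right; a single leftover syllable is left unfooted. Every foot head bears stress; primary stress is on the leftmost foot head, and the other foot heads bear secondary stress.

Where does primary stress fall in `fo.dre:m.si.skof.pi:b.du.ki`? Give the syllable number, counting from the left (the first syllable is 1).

Parse left to right into iambic (σˈσ) feet: (fo.ˈdre:m) (si.ˈskof) (pi:b.ˈdu) ki. Syllable 7 is left unfooted.
Foot heads (stressed positions): 2, 4, 6.
End Rule Leftmost: primary stress on the leftmost head = syllable 2.
Primary stress: syllable 2 → fo.ˈdre:m.si.skof.pi:b.du.ki.

2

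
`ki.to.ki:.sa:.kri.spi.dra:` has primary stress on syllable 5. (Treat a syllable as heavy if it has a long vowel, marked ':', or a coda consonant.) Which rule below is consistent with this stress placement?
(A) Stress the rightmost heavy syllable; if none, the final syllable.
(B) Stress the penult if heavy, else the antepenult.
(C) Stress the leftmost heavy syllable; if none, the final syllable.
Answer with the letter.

Rule A → syllable 7 (observed: 5).
Rule B → syllable 5 ✓.
Rule C → syllable 3 (observed: 5).

B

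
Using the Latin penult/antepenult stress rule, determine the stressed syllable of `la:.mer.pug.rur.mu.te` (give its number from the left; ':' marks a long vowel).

Classical Latin: stress the penult if heavy (long vowel or closed), else the antepenult.
Weights: 4 rur H, 5 mu L, 6 te L.
The penult (syllable 5, mu) is light, so stress falls on the antepenult (syllable 4, rur).
Stress on syllable 4: la:.mer.pug.ˈrur.mu.te.

4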